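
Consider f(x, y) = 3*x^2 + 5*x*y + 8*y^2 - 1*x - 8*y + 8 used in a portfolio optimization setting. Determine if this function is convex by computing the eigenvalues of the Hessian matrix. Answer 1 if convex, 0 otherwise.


The Hessian of f(x,y) = 3*x^2 + 5*x*y + 8*y^2 - 1*x - 8*y + 8 is:
H = [[6, 5], [5, 16]]
Trace = 6 + 16 = 22
Determinant = 6*16 - (5)^2 = 71
Discriminant = (22)^2 - 4*71 = 200.0
Eigenvalues: lambda_1 = 3.9289, lambda_2 = 18.0711
The function is convex.

1


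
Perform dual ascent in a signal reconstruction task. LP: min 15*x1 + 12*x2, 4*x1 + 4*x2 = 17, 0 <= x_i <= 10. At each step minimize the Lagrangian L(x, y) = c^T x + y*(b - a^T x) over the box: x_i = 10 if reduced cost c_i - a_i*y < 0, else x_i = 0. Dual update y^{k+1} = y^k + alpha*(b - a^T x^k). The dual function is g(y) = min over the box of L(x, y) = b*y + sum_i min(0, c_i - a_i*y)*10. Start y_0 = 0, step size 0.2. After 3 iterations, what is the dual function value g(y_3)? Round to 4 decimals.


Dual ascent for LP: min 15*x1 + 12*x2, 4*x1 + 4*x2 = 17, 0 <= x_i <= 10
Step 1: y^k = 0.0, reduced costs: (15.0, 12.0)
  x^k = (0.0, 0.0), subgradient = b - a^T x = 17.0
  y^{k+1} = 0.0 + 0.2*17.0 = 3.4
Step 2: y^k = 3.4, reduced costs: (1.4, -1.6)
  x^k = (0.0, 10.0), subgradient = b - a^T x = -23.0
  y^{k+1} = 3.4 + 0.2*-23.0 = -1.2
Step 3: y^k = -1.2, reduced costs: (19.8, 16.8)
  x^k = (0.0, 0.0), subgradient = b - a^T x = 17.0
  y^{k+1} = -1.2 + 0.2*17.0 = 2.2
Dual objective at y_3 = 2.2: reduced costs (6.2, 3.2), box minimizer x = (0.0, 0.0)
g(y_3) = b*y + (c1 - a1*y)*x1 + (c2 - a2*y)*x2 = 17*2.2 + 6.2*0.0 + 3.2*0.0 = 37.4 + 0.0 + 0.0 = 37.4


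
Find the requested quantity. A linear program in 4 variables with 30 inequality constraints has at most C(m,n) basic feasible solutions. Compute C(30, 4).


Each vertex corresponds to some choice of n active constraints out of m, so the number of vertices is at most C(m, n) = m! / (n!(m-n)!).
m = 30, n = 4
Numerator: 30 * 29 * 28 * 27
Denominator: 4! = 24
C(30, 4) = 27405


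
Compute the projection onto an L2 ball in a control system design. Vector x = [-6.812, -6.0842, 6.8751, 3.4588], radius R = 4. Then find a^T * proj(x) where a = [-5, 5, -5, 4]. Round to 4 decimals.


Step 1: Compute ||x|| (intermediates to 6 decimals).
||x|| = sqrt((-6.812)^2 + (-6.0842)^2 + 6.8751^2 + 3.4588^2) = 11.943665
Step 2: Project.
Since ||x|| > R, scale = R/||x|| = 4/11.943665 = 0.334906, proj(x) = scale * x
proj(x) = [-2.28138, -2.037635, 2.302512, 1.158373]
Step 3: Dot product.
a^T * proj(x) = -5*(-2.28138) + 5*(-2.037635) - 5*2.302512 + 4*1.158373 = -5.6603


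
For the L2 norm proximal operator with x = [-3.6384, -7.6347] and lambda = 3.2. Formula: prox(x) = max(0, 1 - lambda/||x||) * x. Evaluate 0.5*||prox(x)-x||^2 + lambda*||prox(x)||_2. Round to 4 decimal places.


Step 1: Compute ||x||.
||x|| = 8.4573
Step 2: Compute scaling factor.
scale = max(0, 1 - 3.2/8.4573) = 0.6216
Step 3: prox(x) = [-2.2617, -4.746]
||prox(x)|| = 5.2573
Step 4: Proximal objective.
0.5*||prox-x||^2 = 5.12
lambda*||prox|| = 16.8234
Total = 21.9435


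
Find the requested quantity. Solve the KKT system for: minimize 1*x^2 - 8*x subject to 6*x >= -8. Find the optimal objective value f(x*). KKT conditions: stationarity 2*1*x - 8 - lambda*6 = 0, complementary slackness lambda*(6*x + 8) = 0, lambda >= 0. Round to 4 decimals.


Step 1: Try lambda = 0 (constraint inactive).
Stationarity: 2*1*x - 8 = 0
x* = 8/(2*1) = 4.0
Check constraint: 6*4.0 = 24.0 >= -8 -- satisfied.
Step 2: Compute optimal value.
f(x*) = 1*4.0^2 - 8*4.0 = -16.0


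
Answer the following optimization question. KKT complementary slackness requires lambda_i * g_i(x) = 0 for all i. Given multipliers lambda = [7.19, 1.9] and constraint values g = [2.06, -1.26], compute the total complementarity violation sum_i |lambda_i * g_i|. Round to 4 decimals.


KKT complementary slackness check:
lambda_1 * g_1 = 7.19 * 2.06 = 14.8114
lambda_2 * g_2 = 1.9 * -1.26 = -2.394
Total violation = 14.8114 + 2.394 = 17.2054


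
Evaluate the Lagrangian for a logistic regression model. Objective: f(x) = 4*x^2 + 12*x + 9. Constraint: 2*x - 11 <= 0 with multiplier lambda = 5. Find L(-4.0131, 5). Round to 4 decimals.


Step 1: Evaluate f(x).
f(-4.0131) = 4*(-4.0131)^2 + 12*(-4.0131) + 9 = 25.2627
Step 2: Evaluate g(x).
g(-4.0131) = 2*-4.0131 - 11 = -19.0262
Step 3: Compute Lagrangian.
L = 25.2627 + 5*-19.0262 = -69.8683


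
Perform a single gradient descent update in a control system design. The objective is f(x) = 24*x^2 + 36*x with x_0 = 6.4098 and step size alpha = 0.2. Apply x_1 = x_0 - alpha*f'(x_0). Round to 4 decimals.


We compute the gradient at x_0 and apply the update.
f'(x) = 48*x + 36
f'(6.4098) = 48*6.4098 + 36 = 343.6704
x_1 = 6.4098 - 0.2*343.6704 = -62.3243


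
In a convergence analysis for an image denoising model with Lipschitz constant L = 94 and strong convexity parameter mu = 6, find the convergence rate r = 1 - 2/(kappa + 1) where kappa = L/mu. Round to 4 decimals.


Step 1: Compute the condition number.
kappa = L/mu = 94/6 = 15.6667
Step 2: Compute the convergence rate.
r = 1 - 2/(kappa + 1) = 1 - 2*mu/(L + mu) = (L - mu)/(L + mu) = 88/100 = 0.88


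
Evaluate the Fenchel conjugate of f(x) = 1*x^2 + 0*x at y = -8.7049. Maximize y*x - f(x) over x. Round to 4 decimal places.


f*(y) = sup_x {y*x - a*x^2 - b*x} = sup_x {(y-b)*x - a*x^2}
FOC: (y - b) - 2a*x = 0 => x* = (y - b)/(2a)
x* = (-8.7049 - 0)/(2*1) = -4.3525
f*(-8.7049) = (y-b)^2/(4a) = (-8.7049 - 0)^2/(4*1)
= 75.7753/4 = 18.9438


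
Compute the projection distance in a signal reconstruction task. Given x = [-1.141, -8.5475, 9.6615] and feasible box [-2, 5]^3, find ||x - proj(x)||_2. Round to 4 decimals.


Project each component onto [-2, 5].
clip(-1.141) = -1.141, clip(-8.5475) = -2.0, clip(9.6615) = 5.0
Projection = [-1.141, -2.0, 5.0]
Squared diffs: [0.0, 42.8698, 21.7296]
Distance = sqrt(64.5994) = 8.0374


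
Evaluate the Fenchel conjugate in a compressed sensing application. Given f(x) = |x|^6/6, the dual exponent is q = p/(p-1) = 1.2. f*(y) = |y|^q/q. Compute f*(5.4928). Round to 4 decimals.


The conjugate exponent q satisfies 1/p + 1/q = 1.
p = 6, so q = 6/(6 - 1) = 1.2
|y|^q = 5.4928^1.2 = 7.7224
f*(5.4928) = 7.7224 / 1.2 = 6.4353


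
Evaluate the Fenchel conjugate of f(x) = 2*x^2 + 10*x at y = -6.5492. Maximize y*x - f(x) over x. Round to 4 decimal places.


f*(y) = sup_x {y*x - a*x^2 - b*x} = sup_x {(y-b)*x - a*x^2}
FOC: (y - b) - 2a*x = 0 => x* = (y - b)/(2a)
x* = (-6.5492 - 10)/(2*2) = -4.1373
f*(-6.5492) = (y-b)^2/(4a) = (-6.5492 - 10)^2/(4*2)
= 273.876/8 = 34.2345


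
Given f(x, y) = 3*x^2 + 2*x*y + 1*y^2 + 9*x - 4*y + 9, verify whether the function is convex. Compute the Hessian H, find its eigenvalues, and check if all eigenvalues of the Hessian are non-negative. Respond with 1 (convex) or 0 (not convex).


The Hessian of f(x,y) = 3*x^2 + 2*x*y + 1*y^2 + 9*x - 4*y + 9 is:
H = [[6, 2], [2, 2]]
Trace = 6 + 2 = 8
Determinant = 6*2 - (2)^2 = 8
Discriminant = (8)^2 - 4*8 = 32.0
Eigenvalues: lambda_1 = 1.1716, lambda_2 = 6.8284
The function is convex.

1


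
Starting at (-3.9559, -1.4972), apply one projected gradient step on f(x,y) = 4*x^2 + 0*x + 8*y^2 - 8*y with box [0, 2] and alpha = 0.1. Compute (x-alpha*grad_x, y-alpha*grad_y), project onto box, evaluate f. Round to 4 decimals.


Step 1: Compute gradient at (-3.9559, -1.4972).
grad_x = 2*4*-3.9559 + 0 = -31.6472
grad_y = 2*8*-1.4972 - 8 = -31.9552
Step 2: Gradient step.
x_raw = -3.9559 - 0.1*-31.6472 = -0.7912
y_raw = -1.4972 - 0.1*-31.9552 = 1.6983
Step 3: Project onto [0, 2].
x_proj = clip(-0.7912) = 0.0
y_proj = clip(1.6983) = 1.6983
Step 4: Evaluate f.
f(0.0, 1.6983) = 9.4878


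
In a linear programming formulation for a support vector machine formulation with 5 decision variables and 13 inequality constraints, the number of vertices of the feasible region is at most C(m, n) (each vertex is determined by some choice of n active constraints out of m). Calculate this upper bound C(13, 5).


Each vertex corresponds to some choice of n active constraints out of m, so the number of vertices is at most C(m, n) = m! / (n!(m-n)!).
m = 13, n = 5
Numerator: 13 * 12 * 11 * 10 * 9
Denominator: 5! = 120
C(13, 5) = 1287


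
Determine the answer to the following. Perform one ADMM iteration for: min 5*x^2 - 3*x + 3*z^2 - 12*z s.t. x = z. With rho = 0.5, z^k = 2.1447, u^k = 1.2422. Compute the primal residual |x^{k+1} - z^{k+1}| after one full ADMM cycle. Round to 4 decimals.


ADMM iteration with rho = 0.5, z^k = 2.1447, u^k = 1.2422
Step 1: x-update.
Minimize 5*x^2 - 3*x + (0.5/2)*(x - 2.1447 + 1.2422)^2
FOC: (2*5 + 0.5)*x = 3 + 0.5*(2.1447 - 1.2422)
x^{k+1} = 0.3287
Step 2: z-update.
Minimize 3*z^2 - 12*z + (0.5/2)*(0.3287 - z + 1.2422)^2
FOC: (2*3 + 0.5)*z = 12 + 0.5*(0.3287 + 1.2422)
z^{k+1} = 1.967
Step 3: u-update.
u^{k+1} = 1.2422 + 0.3287 - 1.967 = -0.3961
Step 4: Primal residual = |0.3287 - 1.967| = 1.6383


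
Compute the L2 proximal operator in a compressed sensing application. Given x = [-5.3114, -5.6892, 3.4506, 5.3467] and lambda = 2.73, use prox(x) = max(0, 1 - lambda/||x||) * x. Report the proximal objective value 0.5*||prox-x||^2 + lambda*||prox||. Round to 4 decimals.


Step 1: Compute ||x||.
||x|| = 10.0534
Step 2: Compute scaling factor.
scale = max(0, 1 - 2.73/10.0534) = 0.7285
Step 3: prox(x) = [-3.8691, -4.1443, 2.5136, 3.8948]
||prox(x)|| = 7.3234
Step 4: Proximal objective.
0.5*||prox-x||^2 = 3.7265
lambda*||prox|| = 19.9929
Total = 23.7195


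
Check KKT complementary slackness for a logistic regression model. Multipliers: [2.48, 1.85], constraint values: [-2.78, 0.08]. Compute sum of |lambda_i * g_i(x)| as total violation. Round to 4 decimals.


KKT complementary slackness check:
lambda_1 * g_1 = 2.48 * -2.78 = -6.8944
lambda_2 * g_2 = 1.85 * 0.08 = 0.148
Total violation = 6.8944 + 0.148 = 7.0424


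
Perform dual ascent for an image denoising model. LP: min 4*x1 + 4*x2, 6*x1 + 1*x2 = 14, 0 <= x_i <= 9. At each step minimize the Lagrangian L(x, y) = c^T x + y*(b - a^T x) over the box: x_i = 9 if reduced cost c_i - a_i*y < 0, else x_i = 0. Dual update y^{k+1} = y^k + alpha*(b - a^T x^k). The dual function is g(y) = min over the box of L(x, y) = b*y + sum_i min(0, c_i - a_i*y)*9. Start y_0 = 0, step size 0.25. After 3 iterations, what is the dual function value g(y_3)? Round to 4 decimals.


Dual ascent for LP: min 4*x1 + 4*x2, 6*x1 + 1*x2 = 14, 0 <= x_i <= 9
Step 1: y^k = 0.0, reduced costs: (4.0, 4.0)
  x^k = (0.0, 0.0), subgradient = b - a^T x = 14.0
  y^{k+1} = 0.0 + 0.25*14.0 = 3.5
Step 2: y^k = 3.5, reduced costs: (-17.0, 0.5)
  x^k = (9.0, 0.0), subgradient = b - a^T x = -40.0
  y^{k+1} = 3.5 + 0.25*-40.0 = -6.5
Step 3: y^k = -6.5, reduced costs: (43.0, 10.5)
  x^k = (0.0, 0.0), subgradient = b - a^T x = 14.0
  y^{k+1} = -6.5 + 0.25*14.0 = -3.0
Dual objective at y_3 = -3.0: reduced costs (22.0, 7.0), box minimizer x = (0.0, 0.0)
g(y_3) = b*y + (c1 - a1*y)*x1 + (c2 - a2*y)*x2 = 14*(-3.0) + 22.0*0.0 + 7.0*0.0 = -42.0 + 0.0 + 0.0 = -42.0


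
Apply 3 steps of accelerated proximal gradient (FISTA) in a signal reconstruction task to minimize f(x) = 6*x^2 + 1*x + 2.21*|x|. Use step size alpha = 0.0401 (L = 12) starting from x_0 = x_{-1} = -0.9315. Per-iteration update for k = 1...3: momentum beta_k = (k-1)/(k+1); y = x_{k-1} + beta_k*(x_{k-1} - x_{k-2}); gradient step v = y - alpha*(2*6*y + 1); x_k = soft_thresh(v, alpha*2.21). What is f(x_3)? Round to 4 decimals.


FISTA on f(x) = 6*x^2 + 1*x + 2.21*|x|
L = 12, alpha = 0.0401
Iteration 1: beta = 0.0, y = -0.9315 + 0.0*(-0.9315 + 0.9315) = -0.9315
  grad(y) = -10.178, v = y - alpha*grad = -0.5234
  prox(v) = soft_thresh(-0.5234, 0.0886) = -0.4347
Iteration 2: beta = 0.3333, y = -0.4347 + 0.3333*(-0.4347 + 0.9315) = -0.2692
  grad(y) = -2.2299, v = y - alpha*grad = -0.1797
  prox(v) = soft_thresh(-0.1797, 0.0886) = -0.0911
Iteration 3: beta = 0.5, y = -0.0911 + 0.5*(-0.0911 + 0.4347) = 0.0807
  grad(y) = 1.9683, v = y - alpha*grad = 0.0018
  prox(v) = soft_thresh(0.0018, 0.0886) = 0.0
f(x_3) = 6*0.0^2 + 1*0.0 + 2.21*|0.0| = 0.0


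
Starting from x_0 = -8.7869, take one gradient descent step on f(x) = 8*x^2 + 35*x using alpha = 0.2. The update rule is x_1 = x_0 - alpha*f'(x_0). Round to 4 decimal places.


We compute the gradient at x_0 and apply the update.
f'(x) = 16*x + 35
f'(-8.7869) = 16*-8.7869 + 35 = -105.5904
x_1 = -8.7869 - 0.2*-105.5904 = 12.3312


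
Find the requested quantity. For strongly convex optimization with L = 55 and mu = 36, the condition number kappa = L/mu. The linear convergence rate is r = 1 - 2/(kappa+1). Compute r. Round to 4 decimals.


Step 1: Compute the condition number.
kappa = L/mu = 55/36 = 1.5278
Step 2: Compute the convergence rate.
r = 1 - 2/(kappa + 1) = 1 - 2*mu/(L + mu) = (L - mu)/(L + mu) = 19/91 = 0.2088


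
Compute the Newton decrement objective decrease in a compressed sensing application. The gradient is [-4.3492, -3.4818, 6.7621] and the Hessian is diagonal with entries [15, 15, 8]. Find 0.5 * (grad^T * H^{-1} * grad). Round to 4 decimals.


Step 1: H is diagonal, so H^(-1) * g = [-0.2899, -0.2321, 0.8453].
Step 2: g^T H^(-1) g = sum_i g_i^2 / H_ii
  = (-4.3492)^2/15 + (-3.4818)^2/15 + (6.7621)^2/8
  = 1.261 + 0.8082 + 5.7157 = 7.785
Step 3: Objective decrease = 0.5 * g^T H^(-1) g = 3.8925


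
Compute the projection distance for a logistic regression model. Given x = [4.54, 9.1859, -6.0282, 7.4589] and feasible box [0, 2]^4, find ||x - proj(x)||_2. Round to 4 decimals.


Project each component onto [0, 2].
clip(4.54) = 2.0, clip(9.1859) = 2.0, clip(-6.0282) = 0.0, clip(7.4589) = 2.0
Projection = [2.0, 2.0, 0.0, 2.0]
Squared diffs: [6.4516, 51.6372, 36.3392, 29.7996]
Distance = sqrt(124.2276) = 11.1457


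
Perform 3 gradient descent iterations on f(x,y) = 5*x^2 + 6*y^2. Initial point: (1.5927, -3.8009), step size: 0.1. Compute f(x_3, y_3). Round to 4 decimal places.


Gradient descent on f(x,y) = 5*x^2 + 6*y^2.
Starting point: (1.5927, -3.8009), alpha = 0.1
Step 1: grad_x = 2*5*1.5927 = 15.927, grad_y = 2*6*-3.8009 = -45.6108
  x_1 = 1.5927 - 0.1*15.927 = 0.0
  y_1 = -3.8009 - 0.1*-45.6108 = 0.7602
Step 2: grad_x = 2*5*0.0 = 0.0, grad_y = 2*6*0.7602 = 9.1222
  x_2 = 0.0 - 0.1*0.0 = 0.0
  y_2 = 0.7602 - 0.1*9.1222 = -0.152
Step 3: grad_x = 2*5*0.0 = 0.0, grad_y = 2*6*-0.152 = -1.8244
  x_3 = 0.0 - 0.1*0.0 = 0.0
  y_3 = -0.152 - 0.1*-1.8244 = 0.0304
f(0.0, 0.0304) = 5*0.0^2 + 6*0.0304^2 = 0.0055


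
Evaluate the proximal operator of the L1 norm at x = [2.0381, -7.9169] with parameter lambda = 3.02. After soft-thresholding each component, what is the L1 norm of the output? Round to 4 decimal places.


Soft-thresholding with lambda = 3.02:
prox(2.0381) = sign(2.0381)*max(|2.0381| - 3.02, 0) = 0.0
prox(-7.9169) = sign(-7.9169)*max(|-7.9169| - 3.02, 0) = -4.8969
prox(x) = [0.0, -4.8969]
||prox(x)||_1 = 0.0 + 4.8969 = 4.8969


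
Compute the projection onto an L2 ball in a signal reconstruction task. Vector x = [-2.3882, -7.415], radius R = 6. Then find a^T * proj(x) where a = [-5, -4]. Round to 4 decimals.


Step 1: Compute ||x|| (intermediates to 6 decimals).
||x|| = sqrt((-2.3882)^2 + (-7.415)^2) = 7.790104
Step 2: Project.
Since ||x|| > R, scale = R/||x|| = 6/7.790104 = 0.770208, proj(x) = scale * x
proj(x) = [-1.839411, -5.711092]
Step 3: Dot product.
a^T * proj(x) = -5*(-1.839411) - 4*(-5.711092) = 32.0414


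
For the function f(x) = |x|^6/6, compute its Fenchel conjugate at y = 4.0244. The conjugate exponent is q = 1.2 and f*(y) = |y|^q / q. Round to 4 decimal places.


The conjugate exponent q satisfies 1/p + 1/q = 1.
p = 6, so q = 6/(6 - 1) = 1.2
|y|^q = 4.0244^1.2 = 5.3167
f*(4.0244) = 5.3167 / 1.2 = 4.4306


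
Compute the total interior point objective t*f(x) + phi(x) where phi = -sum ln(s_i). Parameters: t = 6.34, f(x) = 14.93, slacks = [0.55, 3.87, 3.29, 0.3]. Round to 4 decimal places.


Step 1: Compute log-barrier.
ln values: [-0.5978, 1.3533, 1.1909, -1.204]
phi = -(-0.5978 + 1.3533 + 1.1909 - 1.204) = -0.7423
Step 2: Compute augmented objective.
t*f(x) = 6.34*14.93 = 94.6562
Total = 94.6562 - 0.7423 = 93.9139


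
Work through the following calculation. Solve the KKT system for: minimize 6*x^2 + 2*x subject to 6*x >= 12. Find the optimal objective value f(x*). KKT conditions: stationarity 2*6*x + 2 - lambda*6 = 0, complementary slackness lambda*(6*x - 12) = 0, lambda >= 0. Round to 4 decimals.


Step 1: Try lambda = 0 (constraint inactive).
x_unc = -2/(2*6) = -0.1667
Check: 6*-0.1667 = -1.0002 < 12 -- violated!
Step 2: Constraint must be active: 6*x = 12
x* = 12/6 = 2.0
lambda = (2*6*2.0 + 2)/6 = 4.3333
Step 3: Compute optimal value.
f(x*) = 6*2.0^2 + 2*2.0 = 28.0


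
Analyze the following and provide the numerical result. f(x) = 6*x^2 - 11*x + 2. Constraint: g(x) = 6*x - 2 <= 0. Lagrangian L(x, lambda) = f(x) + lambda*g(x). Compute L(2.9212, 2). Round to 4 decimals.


Step 1: Evaluate f(x).
f(2.9212) = 6*2.9212^2 - 11*2.9212 + 2 = 21.0673
Step 2: Evaluate g(x).
g(2.9212) = 6*2.9212 - 2 = 15.5272
Step 3: Compute Lagrangian.
L = 21.0673 + 2*15.5272 = 52.1217


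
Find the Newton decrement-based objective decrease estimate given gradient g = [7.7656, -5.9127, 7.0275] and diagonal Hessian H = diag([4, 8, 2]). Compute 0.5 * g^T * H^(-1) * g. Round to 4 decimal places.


Step 1: H is diagonal, so H^(-1) * g = [1.9414, -0.7391, 3.5138].
Step 2: g^T H^(-1) g = sum_i g_i^2 / H_ii
  = (7.7656)^2/4 + (-5.9127)^2/8 + (7.0275)^2/2
  = 15.0761 + 4.37 + 24.6929 = 44.139
Step 3: Objective decrease = 0.5 * g^T H^(-1) g = 22.0695


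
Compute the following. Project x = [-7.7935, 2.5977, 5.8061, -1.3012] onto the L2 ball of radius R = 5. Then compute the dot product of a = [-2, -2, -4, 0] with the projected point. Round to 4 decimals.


Step 1: Compute ||x|| (intermediates to 6 decimals).
||x|| = sqrt((-7.7935)^2 + 2.5977^2 + 5.8061^2 + (-1.3012)^2) = 10.143501
Step 2: Project.
Since ||x|| > R, scale = R/||x|| = 5/10.143501 = 0.492926, proj(x) = scale * x
proj(x) = [-3.841619, 1.280474, 2.861978, -0.641395]
Step 3: Dot product.
a^T * proj(x) = -2*(-3.841619) - 2*1.280474 - 4*2.861978 + 0*(-0.641395) = -6.3256


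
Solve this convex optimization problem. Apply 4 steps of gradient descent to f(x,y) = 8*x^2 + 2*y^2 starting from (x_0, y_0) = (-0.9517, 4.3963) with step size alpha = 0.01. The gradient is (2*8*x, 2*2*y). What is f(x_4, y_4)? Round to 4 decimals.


Gradient descent on f(x,y) = 8*x^2 + 2*y^2.
Starting point: (-0.9517, 4.3963), alpha = 0.01
Step 1: grad_x = 2*8*-0.9517 = -15.2272, grad_y = 2*2*4.3963 = 17.5852
  x_1 = -0.9517 - 0.01*-15.2272 = -0.7994
  y_1 = 4.3963 - 0.01*17.5852 = 4.2204
Step 2: grad_x = 2*8*-0.7994 = -12.7908, grad_y = 2*2*4.2204 = 16.8818
  x_2 = -0.7994 - 0.01*-12.7908 = -0.6715
  y_2 = 4.2204 - 0.01*16.8818 = 4.0516
Step 3: grad_x = 2*8*-0.6715 = -10.7443, grad_y = 2*2*4.0516 = 16.2065
  x_3 = -0.6715 - 0.01*-10.7443 = -0.5641
  y_3 = 4.0516 - 0.01*16.2065 = 3.8896
Step 4: grad_x = 2*8*-0.5641 = -9.0252, grad_y = 2*2*3.8896 = 15.5583
  x_4 = -0.5641 - 0.01*-9.0252 = -0.4738
  y_4 = 3.8896 - 0.01*15.5583 = 3.734
f(-0.4738, 3.734) = 8*(-0.4738)^2 + 2*3.734^2 = 29.6813


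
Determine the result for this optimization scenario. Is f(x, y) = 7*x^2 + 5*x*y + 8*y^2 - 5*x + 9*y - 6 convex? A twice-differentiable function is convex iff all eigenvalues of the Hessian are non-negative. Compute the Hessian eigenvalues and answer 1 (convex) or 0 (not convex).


The Hessian of f(x,y) = 7*x^2 + 5*x*y + 8*y^2 - 5*x + 9*y - 6 is:
H = [[14, 5], [5, 16]]
Trace = 14 + 16 = 30
Determinant = 14*16 - (5)^2 = 199
Discriminant = (30)^2 - 4*199 = 104.0
Eigenvalues: lambda_1 = 9.901, lambda_2 = 20.099
The function is convex.

1


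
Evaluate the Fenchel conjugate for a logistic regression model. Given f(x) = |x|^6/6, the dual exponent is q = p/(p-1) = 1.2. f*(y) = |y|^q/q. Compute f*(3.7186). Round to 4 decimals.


The conjugate exponent q satisfies 1/p + 1/q = 1.
p = 6, so q = 6/(6 - 1) = 1.2
|y|^q = 3.7186^1.2 = 4.8357
f*(3.7186) = 4.8357 / 1.2 = 4.0297


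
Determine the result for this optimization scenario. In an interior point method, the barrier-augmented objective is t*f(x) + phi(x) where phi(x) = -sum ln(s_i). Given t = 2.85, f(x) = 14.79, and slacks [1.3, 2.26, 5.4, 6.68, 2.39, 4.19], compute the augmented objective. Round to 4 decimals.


Step 1: Compute log-barrier.
ln values: [0.2624, 0.8154, 1.6864, 1.8991, 0.8713, 1.4327]
phi = -(0.2624 + 0.8154 + 1.6864 + 1.8991 + 0.8713 + 1.4327) = -6.9672
Step 2: Compute augmented objective.
t*f(x) = 2.85*14.79 = 42.1515
Total = 42.1515 - 6.9672 = 35.1843


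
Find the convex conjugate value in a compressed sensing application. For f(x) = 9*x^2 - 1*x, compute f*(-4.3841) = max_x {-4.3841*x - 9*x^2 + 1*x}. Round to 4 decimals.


f*(y) = sup_x {y*x - a*x^2 - b*x} = sup_x {(y-b)*x - a*x^2}
FOC: (y - b) - 2a*x = 0 => x* = (y - b)/(2a)
x* = (-4.3841 + 1)/(2*9) = -0.188
f*(-4.3841) = (y-b)^2/(4a) = (-4.3841 + 1)^2/(4*9)
= 11.4521/36 = 0.3181


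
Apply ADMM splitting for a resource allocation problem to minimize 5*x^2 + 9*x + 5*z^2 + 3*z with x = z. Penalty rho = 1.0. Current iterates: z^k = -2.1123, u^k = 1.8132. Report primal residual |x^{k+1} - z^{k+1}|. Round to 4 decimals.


ADMM iteration with rho = 1.0, z^k = -2.1123, u^k = 1.8132
Step 1: x-update.
Minimize 5*x^2 + 9*x + (1.0/2)*(x + 2.1123 + 1.8132)^2
FOC: (2*5 + 1.0)*x = -9 + 1.0*(-2.1123 - 1.8132)
x^{k+1} = -1.175
Step 2: z-update.
Minimize 5*z^2 + 3*z + (1.0/2)*(-1.175 - z + 1.8132)^2
FOC: (2*5 + 1.0)*z = -3 + 1.0*(-1.175 + 1.8132)
z^{k+1} = -0.2147
Step 3: u-update.
u^{k+1} = 1.8132 - 1.175 + 0.2147 = 0.8529
Step 4: Primal residual = |-1.175 + 0.2147| = 0.9603


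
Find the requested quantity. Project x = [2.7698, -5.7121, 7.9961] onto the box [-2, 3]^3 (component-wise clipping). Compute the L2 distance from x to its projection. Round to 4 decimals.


Project each component onto [-2, 3].
clip(2.7698) = 2.7698, clip(-5.7121) = -2.0, clip(7.9961) = 3.0
Projection = [2.7698, -2.0, 3.0]
Squared diffs: [0.0, 13.7797, 24.961]
Distance = sqrt(38.7407) = 6.2242


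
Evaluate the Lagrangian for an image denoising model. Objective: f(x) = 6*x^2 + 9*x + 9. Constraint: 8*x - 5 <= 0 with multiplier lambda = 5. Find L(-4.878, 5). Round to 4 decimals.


Step 1: Evaluate f(x).
f(-4.878) = 6*(-4.878)^2 + 9*(-4.878) + 9 = 107.8673
Step 2: Evaluate g(x).
g(-4.878) = 8*-4.878 - 5 = -44.024
Step 3: Compute Lagrangian.
L = 107.8673 + 5*-44.024 = -112.2527


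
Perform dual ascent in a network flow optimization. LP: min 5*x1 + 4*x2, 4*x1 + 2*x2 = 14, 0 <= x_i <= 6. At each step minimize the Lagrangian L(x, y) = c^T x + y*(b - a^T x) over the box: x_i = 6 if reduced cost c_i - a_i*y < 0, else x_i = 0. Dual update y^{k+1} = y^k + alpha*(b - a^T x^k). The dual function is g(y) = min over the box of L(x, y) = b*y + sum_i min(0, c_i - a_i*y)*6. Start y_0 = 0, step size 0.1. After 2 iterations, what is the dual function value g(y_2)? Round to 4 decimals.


Dual ascent for LP: min 5*x1 + 4*x2, 4*x1 + 2*x2 = 14, 0 <= x_i <= 6
Step 1: y^k = 0.0, reduced costs: (5.0, 4.0)
  x^k = (0.0, 0.0), subgradient = b - a^T x = 14.0
  y^{k+1} = 0.0 + 0.1*14.0 = 1.4
Step 2: y^k = 1.4, reduced costs: (-0.6, 1.2)
  x^k = (6.0, 0.0), subgradient = b - a^T x = -10.0
  y^{k+1} = 1.4 + 0.1*-10.0 = 0.4
Dual objective at y_2 = 0.4: reduced costs (3.4, 3.2), box minimizer x = (0.0, 0.0)
g(y_2) = b*y + (c1 - a1*y)*x1 + (c2 - a2*y)*x2 = 14*0.4 + 3.4*0.0 + 3.2*0.0 = 5.6 + 0.0 + 0.0 = 5.6


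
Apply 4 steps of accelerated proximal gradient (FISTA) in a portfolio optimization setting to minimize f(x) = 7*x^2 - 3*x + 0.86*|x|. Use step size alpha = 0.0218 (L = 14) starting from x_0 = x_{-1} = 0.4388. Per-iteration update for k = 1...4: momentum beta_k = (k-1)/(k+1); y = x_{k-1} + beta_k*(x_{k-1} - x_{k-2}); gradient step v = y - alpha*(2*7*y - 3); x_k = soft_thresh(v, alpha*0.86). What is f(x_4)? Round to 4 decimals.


FISTA on f(x) = 7*x^2 - 3*x + 0.86*|x|
L = 14, alpha = 0.0218
Iteration 1: beta = 0.0, y = 0.4388 + 0.0*(0.4388 - 0.4388) = 0.4388
  grad(y) = 3.1432, v = y - alpha*grad = 0.3703
  prox(v) = soft_thresh(0.3703, 0.0187) = 0.3515
Iteration 2: beta = 0.3333, y = 0.3515 + 0.3333*(0.3515 - 0.4388) = 0.3224
  grad(y) = 1.5142, v = y - alpha*grad = 0.2894
  prox(v) = soft_thresh(0.2894, 0.0187) = 0.2707
Iteration 3: beta = 0.5, y = 0.2707 + 0.5*(0.2707 - 0.3515) = 0.2303
  grad(y) = 0.2236, v = y - alpha*grad = 0.2254
  prox(v) = soft_thresh(0.2254, 0.0187) = 0.2066
Iteration 4: beta = 0.6, y = 0.2066 + 0.6*(0.2066 - 0.2707) = 0.1682
  grad(y) = -0.6451, v = y - alpha*grad = 0.1823
  prox(v) = soft_thresh(0.1823, 0.0187) = 0.1635
f(x_4) = 7*0.1635^2 - 3*0.1635 + 0.86*|0.1635| = -0.1628


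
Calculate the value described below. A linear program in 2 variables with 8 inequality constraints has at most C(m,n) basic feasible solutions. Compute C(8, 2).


Each vertex corresponds to some choice of n active constraints out of m, so the number of vertices is at most C(m, n) = m! / (n!(m-n)!).
m = 8, n = 2
Numerator: 8 * 7
Denominator: 2! = 2
C(8, 2) = 28


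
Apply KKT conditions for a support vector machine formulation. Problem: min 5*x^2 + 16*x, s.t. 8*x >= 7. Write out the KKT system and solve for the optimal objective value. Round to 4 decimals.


Step 1: Try lambda = 0 (constraint inactive).
x_unc = -16/(2*5) = -1.6
Check: 8*-1.6 = -12.8 < 7 -- violated!
Step 2: Constraint must be active: 8*x = 7
x* = 7/8 = 0.875
lambda = (2*5*0.875 + 16)/8 = 3.0938
Step 3: Compute optimal value.
f(x*) = 5*0.875^2 + 16*0.875 = 17.8281


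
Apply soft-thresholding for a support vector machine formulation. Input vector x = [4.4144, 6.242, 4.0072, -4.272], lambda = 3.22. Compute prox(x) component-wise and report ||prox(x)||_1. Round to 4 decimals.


Soft-thresholding with lambda = 3.22:
prox(4.4144) = sign(4.4144)*max(|4.4144| - 3.22, 0) = 1.1944
prox(6.242) = sign(6.242)*max(|6.242| - 3.22, 0) = 3.022
prox(4.0072) = sign(4.0072)*max(|4.0072| - 3.22, 0) = 0.7872
prox(-4.272) = sign(-4.272)*max(|-4.272| - 3.22, 0) = -1.052
prox(x) = [1.1944, 3.022, 0.7872, -1.052]
||prox(x)||_1 = 1.1944 + 3.022 + 0.7872 + 1.052 = 6.0556


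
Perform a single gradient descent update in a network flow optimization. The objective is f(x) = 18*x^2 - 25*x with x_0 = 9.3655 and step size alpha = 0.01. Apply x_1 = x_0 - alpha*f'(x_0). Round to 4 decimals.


We compute the gradient at x_0 and apply the update.
f'(x) = 36*x - 25
f'(9.3655) = 36*9.3655 - 25 = 312.158
x_1 = 9.3655 - 0.01*312.158 = 6.2439


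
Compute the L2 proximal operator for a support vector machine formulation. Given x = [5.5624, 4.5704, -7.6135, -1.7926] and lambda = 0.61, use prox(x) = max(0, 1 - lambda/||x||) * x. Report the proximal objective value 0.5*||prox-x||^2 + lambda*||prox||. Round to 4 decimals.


Step 1: Compute ||x||.
||x|| = 10.6305
Step 2: Compute scaling factor.
scale = max(0, 1 - 0.61/10.6305) = 0.9426
Step 3: prox(x) = [5.2432, 4.3081, -7.1766, -1.6897]
||prox(x)|| = 10.0205
Step 4: Proximal objective.
0.5*||prox-x||^2 = 0.1861
lambda*||prox|| = 6.1125
Total = 6.2986


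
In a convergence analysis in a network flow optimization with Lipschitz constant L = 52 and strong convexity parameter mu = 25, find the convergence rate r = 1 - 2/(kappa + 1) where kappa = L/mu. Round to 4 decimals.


Step 1: Compute the condition number.
kappa = L/mu = 52/25 = 2.08
Step 2: Compute the convergence rate.
r = 1 - 2/(kappa + 1) = 1 - 2*mu/(L + mu) = (L - mu)/(L + mu) = 27/77 = 0.3506


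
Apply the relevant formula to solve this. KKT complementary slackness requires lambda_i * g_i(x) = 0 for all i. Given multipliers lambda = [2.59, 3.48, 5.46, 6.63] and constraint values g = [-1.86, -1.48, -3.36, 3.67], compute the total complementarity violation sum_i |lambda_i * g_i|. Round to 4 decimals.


KKT complementary slackness check:
lambda_1 * g_1 = 2.59 * -1.86 = -4.8174
lambda_2 * g_2 = 3.48 * -1.48 = -5.1504
lambda_3 * g_3 = 5.46 * -3.36 = -18.3456
lambda_4 * g_4 = 6.63 * 3.67 = 24.3321
Total violation = 4.8174 + 5.1504 + 18.3456 + 24.3321 = 52.6455


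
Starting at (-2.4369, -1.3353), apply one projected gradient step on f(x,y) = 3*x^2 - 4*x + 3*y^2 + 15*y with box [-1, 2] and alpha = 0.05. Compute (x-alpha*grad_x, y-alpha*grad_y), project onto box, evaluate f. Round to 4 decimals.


Step 1: Compute gradient at (-2.4369, -1.3353).
grad_x = 2*3*-2.4369 - 4 = -18.6214
grad_y = 2*3*-1.3353 + 15 = 6.9882
Step 2: Gradient step.
x_raw = -2.4369 - 0.05*-18.6214 = -1.5058
y_raw = -1.3353 - 0.05*6.9882 = -1.6847
Step 3: Project onto [-1, 2].
x_proj = clip(-1.5058) = -1.0
y_proj = clip(-1.6847) = -1.0
Step 4: Evaluate f.
f(-1.0, -1.0) = -5.0


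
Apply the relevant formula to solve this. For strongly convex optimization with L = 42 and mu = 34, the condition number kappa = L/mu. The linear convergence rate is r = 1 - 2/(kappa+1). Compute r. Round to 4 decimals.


Step 1: Compute the condition number.
kappa = L/mu = 42/34 = 1.2353
Step 2: Compute the convergence rate.
r = 1 - 2/(kappa + 1) = 1 - 2*mu/(L + mu) = (L - mu)/(L + mu) = 8/76 = 0.1053


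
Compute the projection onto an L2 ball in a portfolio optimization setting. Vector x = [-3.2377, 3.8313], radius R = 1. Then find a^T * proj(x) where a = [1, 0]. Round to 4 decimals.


Step 1: Compute ||x|| (intermediates to 6 decimals).
||x|| = sqrt((-3.2377)^2 + 3.8313^2) = 5.01613
Step 2: Project.
Since ||x|| > R, scale = R/||x|| = 1/5.01613 = 0.199357, proj(x) = scale * x
proj(x) = [-0.645458, 0.763796]
Step 3: Dot product.
a^T * proj(x) = 1*(-0.645458) + 0*0.763796 = -0.6455


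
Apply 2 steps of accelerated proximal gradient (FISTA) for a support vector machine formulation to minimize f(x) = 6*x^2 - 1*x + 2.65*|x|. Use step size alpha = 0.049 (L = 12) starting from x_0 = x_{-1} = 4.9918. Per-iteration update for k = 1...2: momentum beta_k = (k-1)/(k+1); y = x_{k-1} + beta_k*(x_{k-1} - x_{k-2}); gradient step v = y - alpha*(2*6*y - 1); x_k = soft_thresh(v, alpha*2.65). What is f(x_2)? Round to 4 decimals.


FISTA on f(x) = 6*x^2 - 1*x + 2.65*|x|
L = 12, alpha = 0.049
Iteration 1: beta = 0.0, y = 4.9918 + 0.0*(4.9918 - 4.9918) = 4.9918
  grad(y) = 58.9016, v = y - alpha*grad = 2.1056
  prox(v) = soft_thresh(2.1056, 0.1299) = 1.9758
Iteration 2: beta = 0.3333, y = 1.9758 + 0.3333*(1.9758 - 4.9918) = 0.9704
  grad(y) = 10.6451, v = y - alpha*grad = 0.4488
  prox(v) = soft_thresh(0.4488, 0.1299) = 0.319
f(x_2) = 6*0.319^2 - 1*0.319 + 2.65*|0.319| = 1.1367


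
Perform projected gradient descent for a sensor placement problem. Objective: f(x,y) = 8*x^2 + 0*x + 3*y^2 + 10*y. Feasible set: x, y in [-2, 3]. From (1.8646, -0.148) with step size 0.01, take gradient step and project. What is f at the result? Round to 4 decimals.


Step 1: Compute gradient at (1.8646, -0.148).
grad_x = 2*8*1.8646 + 0 = 29.8336
grad_y = 2*3*-0.148 + 10 = 9.112
Step 2: Gradient step.
x_raw = 1.8646 - 0.01*29.8336 = 1.5663
y_raw = -0.148 - 0.01*9.112 = -0.2391
Step 3: Project onto [-2, 3].
x_proj = clip(1.5663) = 1.5663
y_proj = clip(-0.2391) = -0.2391
Step 4: Evaluate f.
f(1.5663, -0.2391) = 17.4058


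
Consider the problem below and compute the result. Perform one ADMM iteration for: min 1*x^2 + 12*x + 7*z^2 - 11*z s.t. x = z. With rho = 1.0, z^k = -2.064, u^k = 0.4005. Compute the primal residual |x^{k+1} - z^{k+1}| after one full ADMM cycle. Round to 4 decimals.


ADMM iteration with rho = 1.0, z^k = -2.064, u^k = 0.4005
Step 1: x-update.
Minimize 1*x^2 + 12*x + (1.0/2)*(x + 2.064 + 0.4005)^2
FOC: (2*1 + 1.0)*x = -12 + 1.0*(-2.064 - 0.4005)
x^{k+1} = -4.8215
Step 2: z-update.
Minimize 7*z^2 - 11*z + (1.0/2)*(-4.8215 - z + 0.4005)^2
FOC: (2*7 + 1.0)*z = 11 + 1.0*(-4.8215 + 0.4005)
z^{k+1} = 0.4386
Step 3: u-update.
u^{k+1} = 0.4005 - 4.8215 - 0.4386 = -4.8596
Step 4: Primal residual = |-4.8215 - 0.4386| = 5.2601


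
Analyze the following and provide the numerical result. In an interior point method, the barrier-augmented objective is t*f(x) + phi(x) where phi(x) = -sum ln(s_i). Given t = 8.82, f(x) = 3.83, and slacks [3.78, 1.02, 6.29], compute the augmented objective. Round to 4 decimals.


Step 1: Compute log-barrier.
ln values: [1.3297, 0.0198, 1.839]
phi = -(1.3297 + 0.0198 + 1.839) = -3.1885
Step 2: Compute augmented objective.
t*f(x) = 8.82*3.83 = 33.7806
Total = 33.7806 - 3.1885 = 30.5921


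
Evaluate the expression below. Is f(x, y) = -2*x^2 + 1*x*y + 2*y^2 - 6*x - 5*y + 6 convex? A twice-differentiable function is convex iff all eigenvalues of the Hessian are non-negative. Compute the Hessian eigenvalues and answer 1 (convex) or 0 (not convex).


The Hessian of f(x,y) = -2*x^2 + 1*x*y + 2*y^2 - 6*x - 5*y + 6 is:
H = [[-4, 1], [1, 4]]
Trace = -4 + 4 = 0
Determinant = -4*4 - (1)^2 = -17
Discriminant = (0)^2 - 4*-17 = 68.0
Eigenvalues: lambda_1 = -4.1231, lambda_2 = 4.1231
The function is not convex.

0


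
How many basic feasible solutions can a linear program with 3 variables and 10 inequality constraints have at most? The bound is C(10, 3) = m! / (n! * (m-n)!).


Each vertex corresponds to some choice of n active constraints out of m, so the number of vertices is at most C(m, n) = m! / (n!(m-n)!).
m = 10, n = 3
Numerator: 10 * 9 * 8
Denominator: 3! = 6
C(10, 3) = 120


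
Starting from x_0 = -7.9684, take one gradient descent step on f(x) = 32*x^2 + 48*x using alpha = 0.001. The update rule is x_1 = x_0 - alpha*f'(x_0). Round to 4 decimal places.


We compute the gradient at x_0 and apply the update.
f'(x) = 64*x + 48
f'(-7.9684) = 64*-7.9684 + 48 = -461.9776
x_1 = -7.9684 - 0.001*-461.9776 = -7.5064


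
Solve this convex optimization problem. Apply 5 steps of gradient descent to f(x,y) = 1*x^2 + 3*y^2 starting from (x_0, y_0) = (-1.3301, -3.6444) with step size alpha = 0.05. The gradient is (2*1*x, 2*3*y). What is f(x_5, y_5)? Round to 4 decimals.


Gradient descent on f(x,y) = 1*x^2 + 3*y^2.
Starting point: (-1.3301, -3.6444), alpha = 0.05
Step 1: grad_x = 2*1*-1.3301 = -2.6602, grad_y = 2*3*-3.6444 = -21.8664
  x_1 = -1.3301 - 0.05*-2.6602 = -1.1971
  y_1 = -3.6444 - 0.05*-21.8664 = -2.5511
Step 2: grad_x = 2*1*-1.1971 = -2.3942, grad_y = 2*3*-2.5511 = -15.3065
  x_2 = -1.1971 - 0.05*-2.3942 = -1.0774
  y_2 = -2.5511 - 0.05*-15.3065 = -1.7858
Step 3: grad_x = 2*1*-1.0774 = -2.1548, grad_y = 2*3*-1.7858 = -10.7145
  x_3 = -1.0774 - 0.05*-2.1548 = -0.9696
  y_3 = -1.7858 - 0.05*-10.7145 = -1.25
Step 4: grad_x = 2*1*-0.9696 = -1.9393, grad_y = 2*3*-1.25 = -7.5002
  x_4 = -0.9696 - 0.05*-1.9393 = -0.8727
  y_4 = -1.25 - 0.05*-7.5002 = -0.875
Step 5: grad_x = 2*1*-0.8727 = -1.7454, grad_y = 2*3*-0.875 = -5.2501
  x_5 = -0.8727 - 0.05*-1.7454 = -0.7854
  y_5 = -0.875 - 0.05*-5.2501 = -0.6125
f(-0.7854, -0.6125) = 1*(-0.7854)^2 + 3*(-0.6125)^2 = 1.7424


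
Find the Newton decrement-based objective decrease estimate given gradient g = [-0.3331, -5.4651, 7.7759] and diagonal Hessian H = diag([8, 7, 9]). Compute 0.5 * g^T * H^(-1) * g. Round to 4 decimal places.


Step 1: H is diagonal, so H^(-1) * g = [-0.0416, -0.7807, 0.864].
Step 2: g^T H^(-1) g = sum_i g_i^2 / H_ii
  = (-0.3331)^2/8 + (-5.4651)^2/7 + (7.7759)^2/9
  = 0.0139 + 4.2668 + 6.7183 = 10.9989
Step 3: Objective decrease = 0.5 * g^T H^(-1) g = 5.4995


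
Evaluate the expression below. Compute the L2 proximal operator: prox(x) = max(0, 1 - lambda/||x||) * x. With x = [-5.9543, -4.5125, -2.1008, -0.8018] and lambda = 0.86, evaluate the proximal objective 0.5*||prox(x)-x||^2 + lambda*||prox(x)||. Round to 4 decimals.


Step 1: Compute ||x||.
||x|| = 7.8021
Step 2: Compute scaling factor.
scale = max(0, 1 - 0.86/7.8021) = 0.8898
Step 3: prox(x) = [-5.298, -4.0151, -1.8692, -0.7134]
||prox(x)|| = 6.9421
Step 4: Proximal objective.
0.5*||prox-x||^2 = 0.3698
lambda*||prox|| = 5.9702
Total = 6.34


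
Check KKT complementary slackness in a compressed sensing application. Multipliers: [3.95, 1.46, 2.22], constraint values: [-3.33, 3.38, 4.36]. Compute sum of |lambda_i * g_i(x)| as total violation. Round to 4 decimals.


KKT complementary slackness check:
lambda_1 * g_1 = 3.95 * -3.33 = -13.1535
lambda_2 * g_2 = 1.46 * 3.38 = 4.9348
lambda_3 * g_3 = 2.22 * 4.36 = 9.6792
Total violation = 13.1535 + 4.9348 + 9.6792 = 27.7675


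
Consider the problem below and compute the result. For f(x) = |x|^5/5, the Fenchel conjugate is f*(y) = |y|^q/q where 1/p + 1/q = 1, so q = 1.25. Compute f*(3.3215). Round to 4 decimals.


The conjugate exponent q satisfies 1/p + 1/q = 1.
p = 5, so q = 5/(5 - 1) = 1.25
|y|^q = 3.3215^1.25 = 4.484
f*(3.3215) = 4.484 / 1.25 = 3.5872


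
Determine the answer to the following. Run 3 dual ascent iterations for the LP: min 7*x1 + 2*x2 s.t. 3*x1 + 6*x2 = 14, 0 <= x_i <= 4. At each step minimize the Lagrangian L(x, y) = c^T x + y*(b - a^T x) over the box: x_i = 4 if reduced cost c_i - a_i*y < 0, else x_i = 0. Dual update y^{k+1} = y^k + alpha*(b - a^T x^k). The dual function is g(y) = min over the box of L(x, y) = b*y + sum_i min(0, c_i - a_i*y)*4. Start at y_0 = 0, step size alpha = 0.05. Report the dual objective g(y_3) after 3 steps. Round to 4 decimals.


Dual ascent for LP: min 7*x1 + 2*x2, 3*x1 + 6*x2 = 14, 0 <= x_i <= 4
Step 1: y^k = 0.0, reduced costs: (7.0, 2.0)
  x^k = (0.0, 0.0), subgradient = b - a^T x = 14.0
  y^{k+1} = 0.0 + 0.05*14.0 = 0.7
Step 2: y^k = 0.7, reduced costs: (4.9, -2.2)
  x^k = (0.0, 4.0), subgradient = b - a^T x = -10.0
  y^{k+1} = 0.7 + 0.05*-10.0 = 0.2
Step 3: y^k = 0.2, reduced costs: (6.4, 0.8)
  x^k = (0.0, 0.0), subgradient = b - a^T x = 14.0
  y^{k+1} = 0.2 + 0.05*14.0 = 0.9
Dual objective at y_3 = 0.9: reduced costs (4.3, -3.4), box minimizer x = (0.0, 4.0)
g(y_3) = b*y + (c1 - a1*y)*x1 + (c2 - a2*y)*x2 = 14*0.9 + 4.3*0.0 + (-3.4)*4.0 = 12.6 + 0.0 - 13.6 = -1.0


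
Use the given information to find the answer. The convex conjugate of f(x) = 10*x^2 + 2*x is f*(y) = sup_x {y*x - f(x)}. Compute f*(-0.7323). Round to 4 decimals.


f*(y) = sup_x {y*x - a*x^2 - b*x} = sup_x {(y-b)*x - a*x^2}
FOC: (y - b) - 2a*x = 0 => x* = (y - b)/(2a)
x* = (-0.7323 - 2)/(2*10) = -0.1366
f*(-0.7323) = (y-b)^2/(4a) = (-0.7323 - 2)^2/(4*10)
= 7.4655/40 = 0.1866


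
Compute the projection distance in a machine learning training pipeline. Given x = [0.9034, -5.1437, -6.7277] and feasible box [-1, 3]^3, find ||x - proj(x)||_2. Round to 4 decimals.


Project each component onto [-1, 3].
clip(0.9034) = 0.9034, clip(-5.1437) = -1.0, clip(-6.7277) = -1.0
Projection = [0.9034, -1.0, -1.0]
Squared diffs: [0.0, 17.1702, 32.8065]
Distance = sqrt(49.9767) = 7.0694


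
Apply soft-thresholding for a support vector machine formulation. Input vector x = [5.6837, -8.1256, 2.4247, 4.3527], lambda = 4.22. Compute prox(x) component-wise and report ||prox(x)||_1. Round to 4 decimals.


Soft-thresholding with lambda = 4.22:
prox(5.6837) = sign(5.6837)*max(|5.6837| - 4.22, 0) = 1.4637
prox(-8.1256) = sign(-8.1256)*max(|-8.1256| - 4.22, 0) = -3.9056
prox(2.4247) = sign(2.4247)*max(|2.4247| - 4.22, 0) = 0.0
prox(4.3527) = sign(4.3527)*max(|4.3527| - 4.22, 0) = 0.1327
prox(x) = [1.4637, -3.9056, 0.0, 0.1327]
||prox(x)||_1 = 1.4637 + 3.9056 + 0.0 + 0.1327 = 5.502


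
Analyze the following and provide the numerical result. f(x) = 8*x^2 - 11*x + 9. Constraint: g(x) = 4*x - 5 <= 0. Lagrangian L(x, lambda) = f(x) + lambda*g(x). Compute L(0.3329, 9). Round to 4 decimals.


Step 1: Evaluate f(x).
f(0.3329) = 8*0.3329^2 - 11*0.3329 + 9 = 6.2247
Step 2: Evaluate g(x).
g(0.3329) = 4*0.3329 - 5 = -3.6684
Step 3: Compute Lagrangian.
L = 6.2247 + 9*-3.6684 = -26.7909


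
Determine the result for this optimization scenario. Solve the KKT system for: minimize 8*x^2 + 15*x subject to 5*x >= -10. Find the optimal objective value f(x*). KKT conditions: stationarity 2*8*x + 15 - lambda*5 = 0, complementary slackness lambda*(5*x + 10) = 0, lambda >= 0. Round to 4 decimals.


Step 1: Try lambda = 0 (constraint inactive).
Stationarity: 2*8*x + 15 = 0
x* = -15/(2*8) = -0.9375
Check constraint: 5*-0.9375 = -4.6875 >= -10 -- satisfied.
Step 2: Compute optimal value.
f(x*) = 8*(-0.9375)^2 + 15*(-0.9375) = -7.0313


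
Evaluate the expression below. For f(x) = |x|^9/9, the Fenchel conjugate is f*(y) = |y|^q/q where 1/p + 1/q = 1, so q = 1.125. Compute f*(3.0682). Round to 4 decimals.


The conjugate exponent q satisfies 1/p + 1/q = 1.
p = 9, so q = 9/(9 - 1) = 1.125
|y|^q = 3.0682^1.125 = 3.5298
f*(3.0682) = 3.5298 / 1.125 = 3.1376
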